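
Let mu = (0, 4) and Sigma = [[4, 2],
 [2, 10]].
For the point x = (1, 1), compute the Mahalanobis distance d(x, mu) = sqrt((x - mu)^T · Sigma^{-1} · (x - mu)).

Step 1 — centre the observation: (x - mu) = (1, -3).

Step 2 — invert Sigma. det(Sigma) = 4·10 - (2)² = 36.
  Sigma^{-1} = (1/det) · [[d, -b], [-b, a]] = [[0.2778, -0.0556],
 [-0.0556, 0.1111]].

Step 3 — form the quadratic (x - mu)^T · Sigma^{-1} · (x - mu):
  Sigma^{-1} · (x - mu) = (0.4444, -0.3889).
  (x - mu)^T · [Sigma^{-1} · (x - mu)] = (1)·(0.4444) + (-3)·(-0.3889) = 1.6111.

Step 4 — take square root: d = √(1.6111) ≈ 1.2693.

d(x, mu) = √(1.6111) ≈ 1.2693


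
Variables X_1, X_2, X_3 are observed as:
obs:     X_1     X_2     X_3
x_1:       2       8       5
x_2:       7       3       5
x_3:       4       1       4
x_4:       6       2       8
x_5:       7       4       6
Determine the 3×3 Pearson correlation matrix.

Step 1 — column means:
  mean(X_1) = (2 + 7 + 4 + 6 + 7) / 5 = 26/5 = 5.2
  mean(X_2) = (8 + 3 + 1 + 2 + 4) / 5 = 18/5 = 3.6
  mean(X_3) = (5 + 5 + 4 + 8 + 6) / 5 = 28/5 = 5.6

Step 2 — sample variances and covariances s[i,j] = (1/(n-1)) · Σ_k (x_{k,i} - mean_i) · (x_{k,j} - mean_j), with n-1 = 4:
  s[X_1,X_1] = ((-3.2)·(-3.2) + (1.8)·(1.8) + (-1.2)·(-1.2) + (0.8)·(0.8) + (1.8)·(1.8)) / 4 = 18.8/4 = 4.7
  s[X_1,X_2] = ((-3.2)·(4.4) + (1.8)·(-0.6) + (-1.2)·(-2.6) + (0.8)·(-1.6) + (1.8)·(0.4)) / 4 = -12.6/4 = -3.15
  s[X_1,X_3] = ((-3.2)·(-0.6) + (1.8)·(-0.6) + (-1.2)·(-1.6) + (0.8)·(2.4) + (1.8)·(0.4)) / 4 = 5.4/4 = 1.35
  s[X_2,X_2] = ((4.4)·(4.4) + (-0.6)·(-0.6) + (-2.6)·(-2.6) + (-1.6)·(-1.6) + (0.4)·(0.4)) / 4 = 29.2/4 = 7.3
  s[X_2,X_3] = ((4.4)·(-0.6) + (-0.6)·(-0.6) + (-2.6)·(-1.6) + (-1.6)·(2.4) + (0.4)·(0.4)) / 4 = -1.8/4 = -0.45
  s[X_3,X_3] = ((-0.6)·(-0.6) + (-0.6)·(-0.6) + (-1.6)·(-1.6) + (2.4)·(2.4) + (0.4)·(0.4)) / 4 = 9.2/4 = 2.3
  Sample standard deviations s_i = √(s[i,i]):
  s(X_1) = √(4.7) = 2.1679
  s(X_2) = √(7.3) = 2.7019
  s(X_3) = √(2.3) = 1.5166

Step 3 — r_{ij} = s_{ij} / (s_i · s_j):
  r[X_1,X_1] = 1 (diagonal).
  r[X_1,X_2] = -3.15 / (2.1679 · 2.7019) = -3.15 / 5.8575 = -0.5378
  r[X_1,X_3] = 1.35 / (2.1679 · 1.5166) = 1.35 / 3.2879 = 0.4106
  r[X_2,X_2] = 1 (diagonal).
  r[X_2,X_3] = -0.45 / (2.7019 · 1.5166) = -0.45 / 4.0976 = -0.1098
  r[X_3,X_3] = 1 (diagonal).

R is symmetric with unit diagonal. Assembling:

R = [[1, -0.5378, 0.4106],
 [-0.5378, 1, -0.1098],
 [0.4106, -0.1098, 1]]


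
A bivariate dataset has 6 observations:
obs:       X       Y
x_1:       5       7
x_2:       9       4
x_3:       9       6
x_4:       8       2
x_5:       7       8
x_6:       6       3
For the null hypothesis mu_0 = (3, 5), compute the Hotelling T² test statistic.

Step 1 — sample mean vector:
  mean(X) = (5 + 9 + 9 + 8 + 7 + 6) / 6 = 44/6 = 7.3333
  mean(Y) = (7 + 4 + 6 + 2 + 8 + 3) / 6 = 30/6 = 5
  x̄ = (7.3333, 5),  deviation x̄ - mu_0 = (7.3333, 5) - (3, 5) = (4.3333, 0).

Step 2 — sample covariance matrix, S[i,j] = (1/(n-1)) · Σ_k (x_{k,i} - mean_i) · (x_{k,j} - mean_j), divisor n-1 = 5:
  S[X,X] = ((-2.3333)·(-2.3333) + (1.6667)·(1.6667) + (1.6667)·(1.6667) + (0.6667)·(0.6667) + (-0.3333)·(-0.3333) + (-1.3333)·(-1.3333)) / 5 = 13.3333/5 = 2.6667
  S[X,Y] = ((-2.3333)·(2) + (1.6667)·(-1) + (1.6667)·(1) + (0.6667)·(-3) + (-0.3333)·(3) + (-1.3333)·(-2)) / 5 = -5/5 = -1
  S[Y,Y] = ((2)·(2) + (-1)·(-1) + (1)·(1) + (-3)·(-3) + (3)·(3) + (-2)·(-2)) / 5 = 28/5 = 5.6
  S = [[2.6667, -1],
 [-1, 5.6]].

Step 3 — invert S. det(S) = 2.6667·5.6 - (-1)² = 13.9333.
  S^{-1} = (1/det) · [[d, -b], [-b, a]] = [[0.4019, 0.0718],
 [0.0718, 0.1914]].

Step 4 — quadratic form (x̄ - mu_0)^T · S^{-1} · (x̄ - mu_0):
  S^{-1} · (x̄ - mu_0) = (1.7416, 0.311),
  (x̄ - mu_0)^T · [...] = (4.3333)·(1.7416) + (0)·(0.311) = 7.547.

Step 5 — scale by n: T² = 6 · 7.547 = 45.2823.

T² ≈ 45.2823


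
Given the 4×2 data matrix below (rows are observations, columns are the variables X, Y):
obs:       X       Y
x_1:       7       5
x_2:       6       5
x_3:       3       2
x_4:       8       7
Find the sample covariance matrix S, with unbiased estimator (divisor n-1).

Step 1 — column means:
  mean(X) = (7 + 6 + 3 + 8) / 4 = 24/4 = 6
  mean(Y) = (5 + 5 + 2 + 7) / 4 = 19/4 = 4.75

Step 2 — sample covariance S[i,j] = (1/(n-1)) · Σ_k (x_{k,i} - mean_i) · (x_{k,j} - mean_j), with n-1 = 3.
  S[X,X] = ((1)·(1) + (0)·(0) + (-3)·(-3) + (2)·(2)) / 3 = 14/3 = 4.6667
  S[X,Y] = ((1)·(0.25) + (0)·(0.25) + (-3)·(-2.75) + (2)·(2.25)) / 3 = 13/3 = 4.3333
  S[Y,Y] = ((0.25)·(0.25) + (0.25)·(0.25) + (-2.75)·(-2.75) + (2.25)·(2.25)) / 3 = 12.75/3 = 4.25

S is symmetric (S[j,i] = S[i,j]). Assembling:

S = [[4.6667, 4.3333],
 [4.3333, 4.25]]


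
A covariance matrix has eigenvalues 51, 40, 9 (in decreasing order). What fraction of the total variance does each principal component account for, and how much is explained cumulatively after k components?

Step 1 — total variance = trace(Sigma) = Σ λ_i = 51 + 40 + 9 = 100.

Step 2 — fraction explained by component i = λ_i / Σ λ:
  PC1: 51/100 = 0.51
  PC2: 40/100 = 0.4
  PC3: 9/100 = 0.09

Step 3 — cumulative fraction after k components = (λ_1 + ... + λ_k) / Σ λ:
  k = 1: 51/100 = 0.51
  k = 2: (51 + 40)/100 = 91/100 = 0.91
  k = 3: (51 + 40 + 9)/100 = 100/100 = 1

Summary (fraction, with percent):

explained: PC1 0.51 (51%), PC2 0.4 (40%), PC3 0.09 (9%);  cumulative: 0.51, 0.91, 1


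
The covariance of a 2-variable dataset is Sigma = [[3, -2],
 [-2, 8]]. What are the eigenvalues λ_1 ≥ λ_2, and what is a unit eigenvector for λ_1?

Step 1 — characteristic polynomial of 2×2 Sigma:
  det(Sigma - λI) = λ² - trace · λ + det = 0.
  trace = 3 + 8 = 11, det = 3·8 - (-2)² = 20.
Step 2 — discriminant:
  Δ = trace² - 4·det = 121 - 80 = 41.
Step 3 — eigenvalues:
  λ = (trace ± √Δ)/2 = (11 ± 6.4031)/2,
  λ_1 = 8.7016,  λ_2 = 2.2984.

Step 4 — unit eigenvector for λ_1: solve (Sigma - λ_1 I)v = 0. First row:
  (3 - 8.7016)·v_x + (-2)·v_y = 0, i.e. (-5.7016)·v_x + (-2)·v_y = 0,
  so v ∝ (b, λ_1 - a) = (-2, 5.7016); multiply by -1 so the first entry is positive: u = (2, -5.7016).
  ||u|| = √((2)² + (-5.7016)²) = √(36.5078) ≈ 6.0422,
  v_1 = u/||u|| ≈ (0.331, -0.9436) (||v_1|| = 1).

λ_1 = 8.7016,  λ_2 = 2.2984;  v_1 ≈ (0.331, -0.9436)


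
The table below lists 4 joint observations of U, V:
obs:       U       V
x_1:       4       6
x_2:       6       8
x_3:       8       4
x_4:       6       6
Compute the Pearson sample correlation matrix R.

Step 1 — column means:
  mean(U) = (4 + 6 + 8 + 6) / 4 = 24/4 = 6
  mean(V) = (6 + 8 + 4 + 6) / 4 = 24/4 = 6

Step 2 — sample variances and covariances s[i,j] = (1/(n-1)) · Σ_k (x_{k,i} - mean_i) · (x_{k,j} - mean_j), with n-1 = 3:
  s[U,U] = ((-2)·(-2) + (0)·(0) + (2)·(2) + (0)·(0)) / 3 = 8/3 = 2.6667
  s[U,V] = ((-2)·(0) + (0)·(2) + (2)·(-2) + (0)·(0)) / 3 = -4/3 = -1.3333
  s[V,V] = ((0)·(0) + (2)·(2) + (-2)·(-2) + (0)·(0)) / 3 = 8/3 = 2.6667
  Sample standard deviations s_i = √(s[i,i]):
  s(U) = √(2.6667) = 1.633
  s(V) = √(2.6667) = 1.633

Step 3 — r_{ij} = s_{ij} / (s_i · s_j):
  r[U,U] = 1 (diagonal).
  r[U,V] = -1.3333 / (1.633 · 1.633) = -1.3333 / 2.6667 = -0.5
  r[V,V] = 1 (diagonal).

R is symmetric with unit diagonal. Assembling:

R = [[1, -0.5],
 [-0.5, 1]]


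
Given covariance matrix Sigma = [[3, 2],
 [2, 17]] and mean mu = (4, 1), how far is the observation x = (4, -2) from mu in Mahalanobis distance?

Step 1 — centre the observation: (x - mu) = (0, -3).

Step 2 — invert Sigma. det(Sigma) = 3·17 - (2)² = 47.
  Sigma^{-1} = (1/det) · [[d, -b], [-b, a]] = [[0.3617, -0.0426],
 [-0.0426, 0.0638]].

Step 3 — form the quadratic (x - mu)^T · Sigma^{-1} · (x - mu):
  Sigma^{-1} · (x - mu) = (0.1277, -0.1915).
  (x - mu)^T · [Sigma^{-1} · (x - mu)] = (0)·(0.1277) + (-3)·(-0.1915) = 0.5745.

Step 4 — take square root: d = √(0.5745) ≈ 0.7579.

d(x, mu) = √(0.5745) ≈ 0.7579


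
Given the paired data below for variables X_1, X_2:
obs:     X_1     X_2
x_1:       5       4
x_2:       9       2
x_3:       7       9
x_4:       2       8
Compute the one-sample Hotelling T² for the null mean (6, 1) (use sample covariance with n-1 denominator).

Step 1 — sample mean vector:
  mean(X_1) = (5 + 9 + 7 + 2) / 4 = 23/4 = 5.75
  mean(X_2) = (4 + 2 + 9 + 8) / 4 = 23/4 = 5.75
  x̄ = (5.75, 5.75),  deviation x̄ - mu_0 = (5.75, 5.75) - (6, 1) = (-0.25, 4.75).

Step 2 — sample covariance matrix, S[i,j] = (1/(n-1)) · Σ_k (x_{k,i} - mean_i) · (x_{k,j} - mean_j), divisor n-1 = 3:
  S[X_1,X_1] = ((-0.75)·(-0.75) + (3.25)·(3.25) + (1.25)·(1.25) + (-3.75)·(-3.75)) / 3 = 26.75/3 = 8.9167
  S[X_1,X_2] = ((-0.75)·(-1.75) + (3.25)·(-3.75) + (1.25)·(3.25) + (-3.75)·(2.25)) / 3 = -15.25/3 = -5.0833
  S[X_2,X_2] = ((-1.75)·(-1.75) + (-3.75)·(-3.75) + (3.25)·(3.25) + (2.25)·(2.25)) / 3 = 32.75/3 = 10.9167
  S = [[8.9167, -5.0833],
 [-5.0833, 10.9167]].

Step 3 — invert S. det(S) = 8.9167·10.9167 - (-5.0833)² = 71.5.
  S^{-1} = (1/det) · [[d, -b], [-b, a]] = [[0.1527, 0.0711],
 [0.0711, 0.1247]].

Step 4 — quadratic form (x̄ - mu_0)^T · S^{-1} · (x̄ - mu_0):
  S^{-1} · (x̄ - mu_0) = (0.2995, 0.5746),
  (x̄ - mu_0)^T · [...] = (-0.25)·(0.2995) + (4.75)·(0.5746) = 2.6544.

Step 5 — scale by n: T² = 4 · 2.6544 = 10.6177.

T² ≈ 10.6177


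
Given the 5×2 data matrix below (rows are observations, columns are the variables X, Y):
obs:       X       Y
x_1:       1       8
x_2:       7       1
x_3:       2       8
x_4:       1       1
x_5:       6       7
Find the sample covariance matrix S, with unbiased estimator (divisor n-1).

Step 1 — column means:
  mean(X) = (1 + 7 + 2 + 1 + 6) / 5 = 17/5 = 3.4
  mean(Y) = (8 + 1 + 8 + 1 + 7) / 5 = 25/5 = 5

Step 2 — sample covariance S[i,j] = (1/(n-1)) · Σ_k (x_{k,i} - mean_i) · (x_{k,j} - mean_j), with n-1 = 4.
  S[X,X] = ((-2.4)·(-2.4) + (3.6)·(3.6) + (-1.4)·(-1.4) + (-2.4)·(-2.4) + (2.6)·(2.6)) / 4 = 33.2/4 = 8.3
  S[X,Y] = ((-2.4)·(3) + (3.6)·(-4) + (-1.4)·(3) + (-2.4)·(-4) + (2.6)·(2)) / 4 = -11/4 = -2.75
  S[Y,Y] = ((3)·(3) + (-4)·(-4) + (3)·(3) + (-4)·(-4) + (2)·(2)) / 4 = 54/4 = 13.5

S is symmetric (S[j,i] = S[i,j]). Assembling:

S = [[8.3, -2.75],
 [-2.75, 13.5]]


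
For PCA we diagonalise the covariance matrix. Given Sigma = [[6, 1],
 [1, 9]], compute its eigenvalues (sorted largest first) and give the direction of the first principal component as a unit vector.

Step 1 — characteristic polynomial of 2×2 Sigma:
  det(Sigma - λI) = λ² - trace · λ + det = 0.
  trace = 6 + 9 = 15, det = 6·9 - (1)² = 53.
Step 2 — discriminant:
  Δ = trace² - 4·det = 225 - 212 = 13.
Step 3 — eigenvalues:
  λ = (trace ± √Δ)/2 = (15 ± 3.6056)/2,
  λ_1 = 9.3028,  λ_2 = 5.6972.

Step 4 — unit eigenvector for λ_1: solve (Sigma - λ_1 I)v = 0. First row:
  (6 - 9.3028)·v_x + (1)·v_y = 0, i.e. (-3.3028)·v_x + (1)·v_y = 0,
  so v ∝ (b, λ_1 - a) = (1, 3.3028) = u.
  ||u|| = √((1)² + (3.3028)²) = √(11.9083) ≈ 3.4508,
  v_1 = u/||u|| ≈ (0.2898, 0.9571) (||v_1|| = 1).

λ_1 = 9.3028,  λ_2 = 5.6972;  v_1 ≈ (0.2898, 0.9571)


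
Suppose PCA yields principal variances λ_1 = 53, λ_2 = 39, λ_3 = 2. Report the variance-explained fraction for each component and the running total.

Step 1 — total variance = trace(Sigma) = Σ λ_i = 53 + 39 + 2 = 94.

Step 2 — fraction explained by component i = λ_i / Σ λ:
  PC1: 53/94 = 0.5638
  PC2: 39/94 = 0.4149
  PC3: 2/94 = 0.0213

Step 3 — cumulative fraction after k components = (λ_1 + ... + λ_k) / Σ λ:
  k = 1: 53/94 = 0.5638
  k = 2: (53 + 39)/94 = 92/94 = 0.9787
  k = 3: (53 + 39 + 2)/94 = 94/94 = 1

Summary (fraction, with percent):

explained: PC1 0.5638 (56.38%), PC2 0.4149 (41.49%), PC3 0.0213 (2.13%);  cumulative: 0.5638, 0.9787, 1


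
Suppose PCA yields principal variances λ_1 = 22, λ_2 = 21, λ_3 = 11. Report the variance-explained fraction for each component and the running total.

Step 1 — total variance = trace(Sigma) = Σ λ_i = 22 + 21 + 11 = 54.

Step 2 — fraction explained by component i = λ_i / Σ λ:
  PC1: 22/54 = 0.4074
  PC2: 21/54 = 0.3889
  PC3: 11/54 = 0.2037

Step 3 — cumulative fraction after k components = (λ_1 + ... + λ_k) / Σ λ:
  k = 1: 22/54 = 0.4074
  k = 2: (22 + 21)/54 = 43/54 = 0.7963
  k = 3: (22 + 21 + 11)/54 = 54/54 = 1

Summary (fraction, with percent):

explained: PC1 0.4074 (40.74%), PC2 0.3889 (38.89%), PC3 0.2037 (20.37%);  cumulative: 0.4074, 0.7963, 1


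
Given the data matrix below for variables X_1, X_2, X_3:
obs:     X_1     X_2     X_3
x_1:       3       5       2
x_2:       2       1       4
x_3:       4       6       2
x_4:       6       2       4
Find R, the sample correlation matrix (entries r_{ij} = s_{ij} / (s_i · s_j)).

Step 1 — column means:
  mean(X_1) = (3 + 2 + 4 + 6) / 4 = 15/4 = 3.75
  mean(X_2) = (5 + 1 + 6 + 2) / 4 = 14/4 = 3.5
  mean(X_3) = (2 + 4 + 2 + 4) / 4 = 12/4 = 3

Step 2 — sample variances and covariances s[i,j] = (1/(n-1)) · Σ_k (x_{k,i} - mean_i) · (x_{k,j} - mean_j), with n-1 = 3:
  s[X_1,X_1] = ((-0.75)·(-0.75) + (-1.75)·(-1.75) + (0.25)·(0.25) + (2.25)·(2.25)) / 3 = 8.75/3 = 2.9167
  s[X_1,X_2] = ((-0.75)·(1.5) + (-1.75)·(-2.5) + (0.25)·(2.5) + (2.25)·(-1.5)) / 3 = 0.5/3 = 0.1667
  s[X_1,X_3] = ((-0.75)·(-1) + (-1.75)·(1) + (0.25)·(-1) + (2.25)·(1)) / 3 = 1/3 = 0.3333
  s[X_2,X_2] = ((1.5)·(1.5) + (-2.5)·(-2.5) + (2.5)·(2.5) + (-1.5)·(-1.5)) / 3 = 17/3 = 5.6667
  s[X_2,X_3] = ((1.5)·(-1) + (-2.5)·(1) + (2.5)·(-1) + (-1.5)·(1)) / 3 = -8/3 = -2.6667
  s[X_3,X_3] = ((-1)·(-1) + (1)·(1) + (-1)·(-1) + (1)·(1)) / 3 = 4/3 = 1.3333
  Sample standard deviations s_i = √(s[i,i]):
  s(X_1) = √(2.9167) = 1.7078
  s(X_2) = √(5.6667) = 2.3805
  s(X_3) = √(1.3333) = 1.1547

Step 3 — r_{ij} = s_{ij} / (s_i · s_j):
  r[X_1,X_1] = 1 (diagonal).
  r[X_1,X_2] = 0.1667 / (1.7078 · 2.3805) = 0.1667 / 4.0654 = 0.041
  r[X_1,X_3] = 0.3333 / (1.7078 · 1.1547) = 0.3333 / 1.972 = 0.169
  r[X_2,X_2] = 1 (diagonal).
  r[X_2,X_3] = -2.6667 / (2.3805 · 1.1547) = -2.6667 / 2.7487 = -0.9701
  r[X_3,X_3] = 1 (diagonal).

R is symmetric with unit diagonal. Assembling:

R = [[1, 0.041, 0.169],
 [0.041, 1, -0.9701],
 [0.169, -0.9701, 1]]


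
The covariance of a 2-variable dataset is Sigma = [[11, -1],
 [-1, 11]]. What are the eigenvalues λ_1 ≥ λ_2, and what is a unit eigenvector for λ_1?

Step 1 — characteristic polynomial of 2×2 Sigma:
  det(Sigma - λI) = λ² - trace · λ + det = 0.
  trace = 11 + 11 = 22, det = 11·11 - (-1)² = 120.
Step 2 — discriminant:
  Δ = trace² - 4·det = 484 - 480 = 4.
Step 3 — eigenvalues:
  λ = (trace ± √Δ)/2 = (22 ± 2)/2,
  λ_1 = 12,  λ_2 = 10.

Step 4 — unit eigenvector for λ_1: solve (Sigma - λ_1 I)v = 0. First row:
  (11 - 12)·v_x + (-1)·v_y = 0, i.e. (-1)·v_x + (-1)·v_y = 0,
  so v ∝ (b, λ_1 - a) = (-1, 1); multiply by -1 so the first entry is positive: u = (1, -1).
  ||u|| = √((1)² + (-1)²) = √(2) ≈ 1.4142,
  v_1 = u/||u|| ≈ (0.7071, -0.7071) (||v_1|| = 1).

λ_1 = 12,  λ_2 = 10;  v_1 ≈ (0.7071, -0.7071)


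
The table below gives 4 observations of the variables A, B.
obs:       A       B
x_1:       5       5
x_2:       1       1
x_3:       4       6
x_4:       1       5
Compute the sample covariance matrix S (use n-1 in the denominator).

Step 1 — column means:
  mean(A) = (5 + 1 + 4 + 1) / 4 = 11/4 = 2.75
  mean(B) = (5 + 1 + 6 + 5) / 4 = 17/4 = 4.25

Step 2 — sample covariance S[i,j] = (1/(n-1)) · Σ_k (x_{k,i} - mean_i) · (x_{k,j} - mean_j), with n-1 = 3.
  S[A,A] = ((2.25)·(2.25) + (-1.75)·(-1.75) + (1.25)·(1.25) + (-1.75)·(-1.75)) / 3 = 12.75/3 = 4.25
  S[A,B] = ((2.25)·(0.75) + (-1.75)·(-3.25) + (1.25)·(1.75) + (-1.75)·(0.75)) / 3 = 8.25/3 = 2.75
  S[B,B] = ((0.75)·(0.75) + (-3.25)·(-3.25) + (1.75)·(1.75) + (0.75)·(0.75)) / 3 = 14.75/3 = 4.9167

S is symmetric (S[j,i] = S[i,j]). Assembling:

S = [[4.25, 2.75],
 [2.75, 4.9167]]


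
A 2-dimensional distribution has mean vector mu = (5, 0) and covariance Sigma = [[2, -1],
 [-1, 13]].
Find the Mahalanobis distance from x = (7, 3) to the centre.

Step 1 — centre the observation: (x - mu) = (2, 3).

Step 2 — invert Sigma. det(Sigma) = 2·13 - (-1)² = 25.
  Sigma^{-1} = (1/det) · [[d, -b], [-b, a]] = [[0.52, 0.04],
 [0.04, 0.08]].

Step 3 — form the quadratic (x - mu)^T · Sigma^{-1} · (x - mu):
  Sigma^{-1} · (x - mu) = (1.16, 0.32).
  (x - mu)^T · [Sigma^{-1} · (x - mu)] = (2)·(1.16) + (3)·(0.32) = 3.28.

Step 4 — take square root: d = √(3.28) ≈ 1.8111.

d(x, mu) = √(3.28) ≈ 1.8111


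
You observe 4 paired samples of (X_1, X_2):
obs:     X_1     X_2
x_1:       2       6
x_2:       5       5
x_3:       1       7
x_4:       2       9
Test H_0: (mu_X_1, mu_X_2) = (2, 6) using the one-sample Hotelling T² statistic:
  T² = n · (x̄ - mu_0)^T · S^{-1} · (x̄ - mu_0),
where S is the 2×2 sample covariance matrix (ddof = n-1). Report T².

Step 1 — sample mean vector:
  mean(X_1) = (2 + 5 + 1 + 2) / 4 = 10/4 = 2.5
  mean(X_2) = (6 + 5 + 7 + 9) / 4 = 27/4 = 6.75
  x̄ = (2.5, 6.75),  deviation x̄ - mu_0 = (2.5, 6.75) - (2, 6) = (0.5, 0.75).

Step 2 — sample covariance matrix, S[i,j] = (1/(n-1)) · Σ_k (x_{k,i} - mean_i) · (x_{k,j} - mean_j), divisor n-1 = 3:
  S[X_1,X_1] = ((-0.5)·(-0.5) + (2.5)·(2.5) + (-1.5)·(-1.5) + (-0.5)·(-0.5)) / 3 = 9/3 = 3
  S[X_1,X_2] = ((-0.5)·(-0.75) + (2.5)·(-1.75) + (-1.5)·(0.25) + (-0.5)·(2.25)) / 3 = -5.5/3 = -1.8333
  S[X_2,X_2] = ((-0.75)·(-0.75) + (-1.75)·(-1.75) + (0.25)·(0.25) + (2.25)·(2.25)) / 3 = 8.75/3 = 2.9167
  S = [[3, -1.8333],
 [-1.8333, 2.9167]].

Step 3 — invert S. det(S) = 3·2.9167 - (-1.8333)² = 5.3889.
  S^{-1} = (1/det) · [[d, -b], [-b, a]] = [[0.5412, 0.3402],
 [0.3402, 0.5567]].

Step 4 — quadratic form (x̄ - mu_0)^T · S^{-1} · (x̄ - mu_0):
  S^{-1} · (x̄ - mu_0) = (0.5258, 0.5876),
  (x̄ - mu_0)^T · [...] = (0.5)·(0.5258) + (0.75)·(0.5876) = 0.7036.

Step 5 — scale by n: T² = 4 · 0.7036 = 2.8144.

T² ≈ 2.8144


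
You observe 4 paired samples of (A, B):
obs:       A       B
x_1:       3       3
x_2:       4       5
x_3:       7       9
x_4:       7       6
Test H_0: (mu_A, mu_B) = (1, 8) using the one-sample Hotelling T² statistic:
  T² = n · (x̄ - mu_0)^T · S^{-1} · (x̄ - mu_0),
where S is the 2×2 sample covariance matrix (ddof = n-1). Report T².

Step 1 — sample mean vector:
  mean(A) = (3 + 4 + 7 + 7) / 4 = 21/4 = 5.25
  mean(B) = (3 + 5 + 9 + 6) / 4 = 23/4 = 5.75
  x̄ = (5.25, 5.75),  deviation x̄ - mu_0 = (5.25, 5.75) - (1, 8) = (4.25, -2.25).

Step 2 — sample covariance matrix, S[i,j] = (1/(n-1)) · Σ_k (x_{k,i} - mean_i) · (x_{k,j} - mean_j), divisor n-1 = 3:
  S[A,A] = ((-2.25)·(-2.25) + (-1.25)·(-1.25) + (1.75)·(1.75) + (1.75)·(1.75)) / 3 = 12.75/3 = 4.25
  S[A,B] = ((-2.25)·(-2.75) + (-1.25)·(-0.75) + (1.75)·(3.25) + (1.75)·(0.25)) / 3 = 13.25/3 = 4.4167
  S[B,B] = ((-2.75)·(-2.75) + (-0.75)·(-0.75) + (3.25)·(3.25) + (0.25)·(0.25)) / 3 = 18.75/3 = 6.25
  S = [[4.25, 4.4167],
 [4.4167, 6.25]].

Step 3 — invert S. det(S) = 4.25·6.25 - (4.4167)² = 7.0556.
  S^{-1} = (1/det) · [[d, -b], [-b, a]] = [[0.8858, -0.626],
 [-0.626, 0.6024]].

Step 4 — quadratic form (x̄ - mu_0)^T · S^{-1} · (x̄ - mu_0):
  S^{-1} · (x̄ - mu_0) = (5.1732, -4.0157),
  (x̄ - mu_0)^T · [...] = (4.25)·(5.1732) + (-2.25)·(-4.0157) = 31.0217.

Step 5 — scale by n: T² = 4 · 31.0217 = 124.0866.

T² ≈ 124.0866


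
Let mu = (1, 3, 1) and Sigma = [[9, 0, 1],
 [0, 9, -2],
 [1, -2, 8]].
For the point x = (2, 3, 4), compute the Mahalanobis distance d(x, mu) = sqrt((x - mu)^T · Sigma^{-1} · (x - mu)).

Step 1 — centre the observation: (x - mu) = (1, 0, 3).

Step 2 — invert Sigma (cofactor / det for 3×3, or solve directly):
  Sigma^{-1} = [[0.1128, -0.0033, -0.0149],
 [-0.0033, 0.1177, 0.0299],
 [-0.0149, 0.0299, 0.1343]].

Step 3 — form the quadratic (x - mu)^T · Sigma^{-1} · (x - mu):
  Sigma^{-1} · (x - mu) = (0.068, 0.0862, 0.3881).
  (x - mu)^T · [Sigma^{-1} · (x - mu)] = (1)·(0.068) + (0)·(0.0862) + (3)·(0.3881) = 1.2322.

Step 4 — take square root: d = √(1.2322) ≈ 1.11.

d(x, mu) = √(1.2322) ≈ 1.11


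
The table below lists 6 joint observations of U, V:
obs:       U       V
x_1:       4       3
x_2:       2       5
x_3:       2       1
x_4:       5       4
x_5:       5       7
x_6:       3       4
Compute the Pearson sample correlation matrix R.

Step 1 — column means:
  mean(U) = (4 + 2 + 2 + 5 + 5 + 3) / 6 = 21/6 = 3.5
  mean(V) = (3 + 5 + 1 + 4 + 7 + 4) / 6 = 24/6 = 4

Step 2 — sample variances and covariances s[i,j] = (1/(n-1)) · Σ_k (x_{k,i} - mean_i) · (x_{k,j} - mean_j), with n-1 = 5:
  s[U,U] = ((0.5)·(0.5) + (-1.5)·(-1.5) + (-1.5)·(-1.5) + (1.5)·(1.5) + (1.5)·(1.5) + (-0.5)·(-0.5)) / 5 = 9.5/5 = 1.9
  s[U,V] = ((0.5)·(-1) + (-1.5)·(1) + (-1.5)·(-3) + (1.5)·(0) + (1.5)·(3) + (-0.5)·(0)) / 5 = 7/5 = 1.4
  s[V,V] = ((-1)·(-1) + (1)·(1) + (-3)·(-3) + (0)·(0) + (3)·(3) + (0)·(0)) / 5 = 20/5 = 4
  Sample standard deviations s_i = √(s[i,i]):
  s(U) = √(1.9) = 1.3784
  s(V) = √(4) = 2

Step 3 — r_{ij} = s_{ij} / (s_i · s_j):
  r[U,U] = 1 (diagonal).
  r[U,V] = 1.4 / (1.3784 · 2) = 1.4 / 2.7568 = 0.5078
  r[V,V] = 1 (diagonal).

R is symmetric with unit diagonal. Assembling:

R = [[1, 0.5078],
 [0.5078, 1]]


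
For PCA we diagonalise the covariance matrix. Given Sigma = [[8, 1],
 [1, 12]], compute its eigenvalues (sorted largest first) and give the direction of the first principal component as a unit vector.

Step 1 — characteristic polynomial of 2×2 Sigma:
  det(Sigma - λI) = λ² - trace · λ + det = 0.
  trace = 8 + 12 = 20, det = 8·12 - (1)² = 95.
Step 2 — discriminant:
  Δ = trace² - 4·det = 400 - 380 = 20.
Step 3 — eigenvalues:
  λ = (trace ± √Δ)/2 = (20 ± 4.4721)/2,
  λ_1 = 12.2361,  λ_2 = 7.7639.

Step 4 — unit eigenvector for λ_1: solve (Sigma - λ_1 I)v = 0. First row:
  (8 - 12.2361)·v_x + (1)·v_y = 0, i.e. (-4.2361)·v_x + (1)·v_y = 0,
  so v ∝ (b, λ_1 - a) = (1, 4.2361) = u.
  ||u|| = √((1)² + (4.2361)²) = √(18.9443) ≈ 4.3525,
  v_1 = u/||u|| ≈ (0.2298, 0.9732) (||v_1|| = 1).

λ_1 = 12.2361,  λ_2 = 7.7639;  v_1 ≈ (0.2298, 0.9732)


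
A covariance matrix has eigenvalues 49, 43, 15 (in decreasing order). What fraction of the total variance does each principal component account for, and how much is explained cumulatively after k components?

Step 1 — total variance = trace(Sigma) = Σ λ_i = 49 + 43 + 15 = 107.

Step 2 — fraction explained by component i = λ_i / Σ λ:
  PC1: 49/107 = 0.4579
  PC2: 43/107 = 0.4019
  PC3: 15/107 = 0.1402

Step 3 — cumulative fraction after k components = (λ_1 + ... + λ_k) / Σ λ:
  k = 1: 49/107 = 0.4579
  k = 2: (49 + 43)/107 = 92/107 = 0.8598
  k = 3: (49 + 43 + 15)/107 = 107/107 = 1

Summary (fraction, with percent):

explained: PC1 0.4579 (45.79%), PC2 0.4019 (40.19%), PC3 0.1402 (14.02%);  cumulative: 0.4579, 0.8598, 1


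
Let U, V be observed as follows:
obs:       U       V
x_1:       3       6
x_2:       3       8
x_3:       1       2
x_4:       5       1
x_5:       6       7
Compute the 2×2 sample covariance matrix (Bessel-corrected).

Step 1 — column means:
  mean(U) = (3 + 3 + 1 + 5 + 6) / 5 = 18/5 = 3.6
  mean(V) = (6 + 8 + 2 + 1 + 7) / 5 = 24/5 = 4.8

Step 2 — sample covariance S[i,j] = (1/(n-1)) · Σ_k (x_{k,i} - mean_i) · (x_{k,j} - mean_j), with n-1 = 4.
  S[U,U] = ((-0.6)·(-0.6) + (-0.6)·(-0.6) + (-2.6)·(-2.6) + (1.4)·(1.4) + (2.4)·(2.4)) / 4 = 15.2/4 = 3.8
  S[U,V] = ((-0.6)·(1.2) + (-0.6)·(3.2) + (-2.6)·(-2.8) + (1.4)·(-3.8) + (2.4)·(2.2)) / 4 = 4.6/4 = 1.15
  S[V,V] = ((1.2)·(1.2) + (3.2)·(3.2) + (-2.8)·(-2.8) + (-3.8)·(-3.8) + (2.2)·(2.2)) / 4 = 38.8/4 = 9.7

S is symmetric (S[j,i] = S[i,j]). Assembling:

S = [[3.8, 1.15],
 [1.15, 9.7]]


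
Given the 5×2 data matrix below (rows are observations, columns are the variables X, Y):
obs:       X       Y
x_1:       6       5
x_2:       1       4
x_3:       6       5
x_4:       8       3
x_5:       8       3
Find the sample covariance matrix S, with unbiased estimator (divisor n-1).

Step 1 — column means:
  mean(X) = (6 + 1 + 6 + 8 + 8) / 5 = 29/5 = 5.8
  mean(Y) = (5 + 4 + 5 + 3 + 3) / 5 = 20/5 = 4

Step 2 — sample covariance S[i,j] = (1/(n-1)) · Σ_k (x_{k,i} - mean_i) · (x_{k,j} - mean_j), with n-1 = 4.
  S[X,X] = ((0.2)·(0.2) + (-4.8)·(-4.8) + (0.2)·(0.2) + (2.2)·(2.2) + (2.2)·(2.2)) / 4 = 32.8/4 = 8.2
  S[X,Y] = ((0.2)·(1) + (-4.8)·(0) + (0.2)·(1) + (2.2)·(-1) + (2.2)·(-1)) / 4 = -4/4 = -1
  S[Y,Y] = ((1)·(1) + (0)·(0) + (1)·(1) + (-1)·(-1) + (-1)·(-1)) / 4 = 4/4 = 1

S is symmetric (S[j,i] = S[i,j]). Assembling:

S = [[8.2, -1],
 [-1, 1]]


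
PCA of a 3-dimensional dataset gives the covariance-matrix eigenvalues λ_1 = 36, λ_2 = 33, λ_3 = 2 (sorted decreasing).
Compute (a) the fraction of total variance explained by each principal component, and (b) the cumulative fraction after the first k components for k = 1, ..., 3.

Step 1 — total variance = trace(Sigma) = Σ λ_i = 36 + 33 + 2 = 71.

Step 2 — fraction explained by component i = λ_i / Σ λ:
  PC1: 36/71 = 0.507
  PC2: 33/71 = 0.4648
  PC3: 2/71 = 0.0282

Step 3 — cumulative fraction after k components = (λ_1 + ... + λ_k) / Σ λ:
  k = 1: 36/71 = 0.507
  k = 2: (36 + 33)/71 = 69/71 = 0.9718
  k = 3: (36 + 33 + 2)/71 = 71/71 = 1

Summary (fraction, with percent):

explained: PC1 0.507 (50.7%), PC2 0.4648 (46.48%), PC3 0.0282 (2.82%);  cumulative: 0.507, 0.9718, 1


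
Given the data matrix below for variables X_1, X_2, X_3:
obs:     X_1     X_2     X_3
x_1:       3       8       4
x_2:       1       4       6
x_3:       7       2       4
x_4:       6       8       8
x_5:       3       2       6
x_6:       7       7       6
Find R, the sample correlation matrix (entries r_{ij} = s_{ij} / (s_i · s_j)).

Step 1 — column means:
  mean(X_1) = (3 + 1 + 7 + 6 + 3 + 7) / 6 = 27/6 = 4.5
  mean(X_2) = (8 + 4 + 2 + 8 + 2 + 7) / 6 = 31/6 = 5.1667
  mean(X_3) = (4 + 6 + 4 + 8 + 6 + 6) / 6 = 34/6 = 5.6667

Step 2 — sample variances and covariances s[i,j] = (1/(n-1)) · Σ_k (x_{k,i} - mean_i) · (x_{k,j} - mean_j), with n-1 = 5:
  s[X_1,X_1] = ((-1.5)·(-1.5) + (-3.5)·(-3.5) + (2.5)·(2.5) + (1.5)·(1.5) + (-1.5)·(-1.5) + (2.5)·(2.5)) / 5 = 31.5/5 = 6.3
  s[X_1,X_2] = ((-1.5)·(2.8333) + (-3.5)·(-1.1667) + (2.5)·(-3.1667) + (1.5)·(2.8333) + (-1.5)·(-3.1667) + (2.5)·(1.8333)) / 5 = 5.5/5 = 1.1
  s[X_1,X_3] = ((-1.5)·(-1.6667) + (-3.5)·(0.3333) + (2.5)·(-1.6667) + (1.5)·(2.3333) + (-1.5)·(0.3333) + (2.5)·(0.3333)) / 5 = 1/5 = 0.2
  s[X_2,X_2] = ((2.8333)·(2.8333) + (-1.1667)·(-1.1667) + (-3.1667)·(-3.1667) + (2.8333)·(2.8333) + (-3.1667)·(-3.1667) + (1.8333)·(1.8333)) / 5 = 40.8333/5 = 8.1667
  s[X_2,X_3] = ((2.8333)·(-1.6667) + (-1.1667)·(0.3333) + (-3.1667)·(-1.6667) + (2.8333)·(2.3333) + (-3.1667)·(0.3333) + (1.8333)·(0.3333)) / 5 = 6.3333/5 = 1.2667
  s[X_3,X_3] = ((-1.6667)·(-1.6667) + (0.3333)·(0.3333) + (-1.6667)·(-1.6667) + (2.3333)·(2.3333) + (0.3333)·(0.3333) + (0.3333)·(0.3333)) / 5 = 11.3333/5 = 2.2667
  Sample standard deviations s_i = √(s[i,i]):
  s(X_1) = √(6.3) = 2.51
  s(X_2) = √(8.1667) = 2.8577
  s(X_3) = √(2.2667) = 1.5055

Step 3 — r_{ij} = s_{ij} / (s_i · s_j):
  r[X_1,X_1] = 1 (diagonal).
  r[X_1,X_2] = 1.1 / (2.51 · 2.8577) = 1.1 / 7.1729 = 0.1534
  r[X_1,X_3] = 0.2 / (2.51 · 1.5055) = 0.2 / 3.7789 = 0.0529
  r[X_2,X_2] = 1 (diagonal).
  r[X_2,X_3] = 1.2667 / (2.8577 · 1.5055) = 1.2667 / 4.3025 = 0.2944
  r[X_3,X_3] = 1 (diagonal).

R is symmetric with unit diagonal. Assembling:

R = [[1, 0.1534, 0.0529],
 [0.1534, 1, 0.2944],
 [0.0529, 0.2944, 1]]


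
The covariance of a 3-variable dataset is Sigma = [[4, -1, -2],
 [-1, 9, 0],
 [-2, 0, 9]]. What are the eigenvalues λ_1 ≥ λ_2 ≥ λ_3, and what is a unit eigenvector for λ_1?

Step 1 — characteristic polynomial p(λ) = det(λI - Sigma) = λ³ - tr·λ² + c_1·λ - det, where tr = trace, c_1 = sum of the principal 2×2 minors, det = det(Sigma):
  tr = 4 + 9 + 9 = 22,
  c_1 = (4·9 - (-1)²) + (4·9 - (-2)²) + (9·9 - (0)²) = 35 + 32 + 81 = 148,
  det = 4·(9·9 - (0)²) - (-1)·((-1)·9 - (0)·(-2)) + (-2)·((-1)·(0) - 9·(-2)) = 4·(81) - (-1)·(-9) + (-2)·(18) = 279.
  So p(λ) = λ³ - 22λ² + 148λ - 279.
Step 2 — look for an integer root (rational root theorem: any rational root is an integer divisor of 279). Testing λ = 9:
  p(9) = 729 - 1782 + 1332 - 279 = 0  ✓
  Dividing out (λ - 9): p(λ) = (λ - 9)(λ² - 13λ + 31).
Step 3 — remaining eigenvalues from the quadratic λ² - 13λ + 31 = 0:
  Δ = 13² - 4·31 = 169 - 124 = 45,  λ = (13 ± √45)/2 = (13 ± 6.7082)/2 ≈ 9.8541 or 3.1459.
  Sorted: λ_1 = 9.8541,  λ_2 = 9,  λ_3 = 3.1459  (check: sum = 22 = tr ✓).

Step 4 — unit eigenvector for λ_1 ≈ 9.8541: v spans the null space of (Sigma - λ_1 I), whose rows are
  r_1 = (-5.8541, -1, -2),  r_2 = (-1, -0.8541, 0),  r_3 = (-2, 0, -0.8541).
  v is orthogonal to every row, so take v ∝ r_1 × r_2 = ((-1)·(0) - (-2)·(-0.8541), (-2)·(-1) - (-5.8541)·(0), (-5.8541)·(-0.8541) - (-1)·(-1)) ≈ (-1.7082, 2, 4).
  Rescale (multiply by -1 so the first nonzero entry is positive): u = (1.7082, -2, -4).
  ||u|| = √((1.7082)² + (-2)² + (-4)²) = √(22.918) ≈ 4.7873,  v_1 = u/||u|| ≈ (0.3568, -0.4178, -0.8355) (||v_1|| = 1).

λ_1 = 9.8541,  λ_2 = 9,  λ_3 = 3.1459;  v_1 ≈ (0.3568, -0.4178, -0.8355)


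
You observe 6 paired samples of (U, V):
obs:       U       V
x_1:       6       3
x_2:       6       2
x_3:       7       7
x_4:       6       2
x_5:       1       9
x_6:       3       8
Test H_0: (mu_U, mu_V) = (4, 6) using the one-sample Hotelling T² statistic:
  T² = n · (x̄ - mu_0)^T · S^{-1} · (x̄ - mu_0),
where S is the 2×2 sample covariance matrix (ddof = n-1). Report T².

Step 1 — sample mean vector:
  mean(U) = (6 + 6 + 7 + 6 + 1 + 3) / 6 = 29/6 = 4.8333
  mean(V) = (3 + 2 + 7 + 2 + 9 + 8) / 6 = 31/6 = 5.1667
  x̄ = (4.8333, 5.1667),  deviation x̄ - mu_0 = (4.8333, 5.1667) - (4, 6) = (0.8333, -0.8333).

Step 2 — sample covariance matrix, S[i,j] = (1/(n-1)) · Σ_k (x_{k,i} - mean_i) · (x_{k,j} - mean_j), divisor n-1 = 5:
  S[U,U] = ((1.1667)·(1.1667) + (1.1667)·(1.1667) + (2.1667)·(2.1667) + (1.1667)·(1.1667) + (-3.8333)·(-3.8333) + (-1.8333)·(-1.8333)) / 5 = 26.8333/5 = 5.3667
  S[U,V] = ((1.1667)·(-2.1667) + (1.1667)·(-3.1667) + (2.1667)·(1.8333) + (1.1667)·(-3.1667) + (-3.8333)·(3.8333) + (-1.8333)·(2.8333)) / 5 = -25.8333/5 = -5.1667
  S[V,V] = ((-2.1667)·(-2.1667) + (-3.1667)·(-3.1667) + (1.8333)·(1.8333) + (-3.1667)·(-3.1667) + (3.8333)·(3.8333) + (2.8333)·(2.8333)) / 5 = 50.8333/5 = 10.1667
  S = [[5.3667, -5.1667],
 [-5.1667, 10.1667]].

Step 3 — invert S. det(S) = 5.3667·10.1667 - (-5.1667)² = 27.8667.
  S^{-1} = (1/det) · [[d, -b], [-b, a]] = [[0.3648, 0.1854],
 [0.1854, 0.1926]].

Step 4 — quadratic form (x̄ - mu_0)^T · S^{-1} · (x̄ - mu_0):
  S^{-1} · (x̄ - mu_0) = (0.1495, -0.006),
  (x̄ - mu_0)^T · [...] = (0.8333)·(0.1495) + (-0.8333)·(-0.006) = 0.1296.

Step 5 — scale by n: T² = 6 · 0.1296 = 0.7775.

T² ≈ 0.7775


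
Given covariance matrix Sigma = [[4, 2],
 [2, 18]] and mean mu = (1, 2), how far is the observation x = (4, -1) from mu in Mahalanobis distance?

Step 1 — centre the observation: (x - mu) = (3, -3).

Step 2 — invert Sigma. det(Sigma) = 4·18 - (2)² = 68.
  Sigma^{-1} = (1/det) · [[d, -b], [-b, a]] = [[0.2647, -0.0294],
 [-0.0294, 0.0588]].

Step 3 — form the quadratic (x - mu)^T · Sigma^{-1} · (x - mu):
  Sigma^{-1} · (x - mu) = (0.8824, -0.2647).
  (x - mu)^T · [Sigma^{-1} · (x - mu)] = (3)·(0.8824) + (-3)·(-0.2647) = 3.4412.

Step 4 — take square root: d = √(3.4412) ≈ 1.855.

d(x, mu) = √(3.4412) ≈ 1.855


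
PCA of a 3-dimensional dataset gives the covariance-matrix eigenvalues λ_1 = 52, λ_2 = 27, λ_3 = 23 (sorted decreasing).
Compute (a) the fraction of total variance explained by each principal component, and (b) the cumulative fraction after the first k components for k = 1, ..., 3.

Step 1 — total variance = trace(Sigma) = Σ λ_i = 52 + 27 + 23 = 102.

Step 2 — fraction explained by component i = λ_i / Σ λ:
  PC1: 52/102 = 0.5098
  PC2: 27/102 = 0.2647
  PC3: 23/102 = 0.2255

Step 3 — cumulative fraction after k components = (λ_1 + ... + λ_k) / Σ λ:
  k = 1: 52/102 = 0.5098
  k = 2: (52 + 27)/102 = 79/102 = 0.7745
  k = 3: (52 + 27 + 23)/102 = 102/102 = 1

Summary (fraction, with percent):

explained: PC1 0.5098 (50.98%), PC2 0.2647 (26.47%), PC3 0.2255 (22.55%);  cumulative: 0.5098, 0.7745, 1


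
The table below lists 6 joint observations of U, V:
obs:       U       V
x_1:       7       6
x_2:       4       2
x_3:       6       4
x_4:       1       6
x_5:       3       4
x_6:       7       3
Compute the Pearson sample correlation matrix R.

Step 1 — column means:
  mean(U) = (7 + 4 + 6 + 1 + 3 + 7) / 6 = 28/6 = 4.6667
  mean(V) = (6 + 2 + 4 + 6 + 4 + 3) / 6 = 25/6 = 4.1667

Step 2 — sample variances and covariances s[i,j] = (1/(n-1)) · Σ_k (x_{k,i} - mean_i) · (x_{k,j} - mean_j), with n-1 = 5:
  s[U,U] = ((2.3333)·(2.3333) + (-0.6667)·(-0.6667) + (1.3333)·(1.3333) + (-3.6667)·(-3.6667) + (-1.6667)·(-1.6667) + (2.3333)·(2.3333)) / 5 = 29.3333/5 = 5.8667
  s[U,V] = ((2.3333)·(1.8333) + (-0.6667)·(-2.1667) + (1.3333)·(-0.1667) + (-3.6667)·(1.8333) + (-1.6667)·(-0.1667) + (2.3333)·(-1.1667)) / 5 = -3.6667/5 = -0.7333
  s[V,V] = ((1.8333)·(1.8333) + (-2.1667)·(-2.1667) + (-0.1667)·(-0.1667) + (1.8333)·(1.8333) + (-0.1667)·(-0.1667) + (-1.1667)·(-1.1667)) / 5 = 12.8333/5 = 2.5667
  Sample standard deviations s_i = √(s[i,i]):
  s(U) = √(5.8667) = 2.4221
  s(V) = √(2.5667) = 1.6021

Step 3 — r_{ij} = s_{ij} / (s_i · s_j):
  r[U,U] = 1 (diagonal).
  r[U,V] = -0.7333 / (2.4221 · 1.6021) = -0.7333 / 3.8804 = -0.189
  r[V,V] = 1 (diagonal).

R is symmetric with unit diagonal. Assembling:

R = [[1, -0.189],
 [-0.189, 1]]


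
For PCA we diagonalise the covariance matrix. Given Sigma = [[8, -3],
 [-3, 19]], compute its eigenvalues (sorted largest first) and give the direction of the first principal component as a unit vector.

Step 1 — characteristic polynomial of 2×2 Sigma:
  det(Sigma - λI) = λ² - trace · λ + det = 0.
  trace = 8 + 19 = 27, det = 8·19 - (-3)² = 143.
Step 2 — discriminant:
  Δ = trace² - 4·det = 729 - 572 = 157.
Step 3 — eigenvalues:
  λ = (trace ± √Δ)/2 = (27 ± 12.53)/2,
  λ_1 = 19.765,  λ_2 = 7.235.

Step 4 — unit eigenvector for λ_1: solve (Sigma - λ_1 I)v = 0. First row:
  (8 - 19.765)·v_x + (-3)·v_y = 0, i.e. (-11.765)·v_x + (-3)·v_y = 0,
  so v ∝ (b, λ_1 - a) = (-3, 11.765); multiply by -1 so the first entry is positive: u = (3, -11.765).
  ||u|| = √((3)² + (-11.765)²) = √(147.4148) ≈ 12.1414,
  v_1 = u/||u|| ≈ (0.2471, -0.969) (||v_1|| = 1).

λ_1 = 19.765,  λ_2 = 7.235;  v_1 ≈ (0.2471, -0.969)


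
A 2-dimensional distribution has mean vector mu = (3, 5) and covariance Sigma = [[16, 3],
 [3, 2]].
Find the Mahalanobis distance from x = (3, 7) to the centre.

Step 1 — centre the observation: (x - mu) = (0, 2).

Step 2 — invert Sigma. det(Sigma) = 16·2 - (3)² = 23.
  Sigma^{-1} = (1/det) · [[d, -b], [-b, a]] = [[0.087, -0.1304],
 [-0.1304, 0.6957]].

Step 3 — form the quadratic (x - mu)^T · Sigma^{-1} · (x - mu):
  Sigma^{-1} · (x - mu) = (-0.2609, 1.3913).
  (x - mu)^T · [Sigma^{-1} · (x - mu)] = (0)·(-0.2609) + (2)·(1.3913) = 2.7826.

Step 4 — take square root: d = √(2.7826) ≈ 1.6681.

d(x, mu) = √(2.7826) ≈ 1.6681


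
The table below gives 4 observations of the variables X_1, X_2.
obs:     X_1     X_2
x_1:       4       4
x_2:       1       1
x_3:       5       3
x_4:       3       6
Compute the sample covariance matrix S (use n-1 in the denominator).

Step 1 — column means:
  mean(X_1) = (4 + 1 + 5 + 3) / 4 = 13/4 = 3.25
  mean(X_2) = (4 + 1 + 3 + 6) / 4 = 14/4 = 3.5

Step 2 — sample covariance S[i,j] = (1/(n-1)) · Σ_k (x_{k,i} - mean_i) · (x_{k,j} - mean_j), with n-1 = 3.
  S[X_1,X_1] = ((0.75)·(0.75) + (-2.25)·(-2.25) + (1.75)·(1.75) + (-0.25)·(-0.25)) / 3 = 8.75/3 = 2.9167
  S[X_1,X_2] = ((0.75)·(0.5) + (-2.25)·(-2.5) + (1.75)·(-0.5) + (-0.25)·(2.5)) / 3 = 4.5/3 = 1.5
  S[X_2,X_2] = ((0.5)·(0.5) + (-2.5)·(-2.5) + (-0.5)·(-0.5) + (2.5)·(2.5)) / 3 = 13/3 = 4.3333

S is symmetric (S[j,i] = S[i,j]). Assembling:

S = [[2.9167, 1.5],
 [1.5, 4.3333]]


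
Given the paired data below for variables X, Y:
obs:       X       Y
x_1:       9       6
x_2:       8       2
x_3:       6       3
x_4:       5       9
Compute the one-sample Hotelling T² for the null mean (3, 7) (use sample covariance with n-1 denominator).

Step 1 — sample mean vector:
  mean(X) = (9 + 8 + 6 + 5) / 4 = 28/4 = 7
  mean(Y) = (6 + 2 + 3 + 9) / 4 = 20/4 = 5
  x̄ = (7, 5),  deviation x̄ - mu_0 = (7, 5) - (3, 7) = (4, -2).

Step 2 — sample covariance matrix, S[i,j] = (1/(n-1)) · Σ_k (x_{k,i} - mean_i) · (x_{k,j} - mean_j), divisor n-1 = 3:
  S[X,X] = ((2)·(2) + (1)·(1) + (-1)·(-1) + (-2)·(-2)) / 3 = 10/3 = 3.3333
  S[X,Y] = ((2)·(1) + (1)·(-3) + (-1)·(-2) + (-2)·(4)) / 3 = -7/3 = -2.3333
  S[Y,Y] = ((1)·(1) + (-3)·(-3) + (-2)·(-2) + (4)·(4)) / 3 = 30/3 = 10
  S = [[3.3333, -2.3333],
 [-2.3333, 10]].

Step 3 — invert S. det(S) = 3.3333·10 - (-2.3333)² = 27.8889.
  S^{-1} = (1/det) · [[d, -b], [-b, a]] = [[0.3586, 0.0837],
 [0.0837, 0.1195]].

Step 4 — quadratic form (x̄ - mu_0)^T · S^{-1} · (x̄ - mu_0):
  S^{-1} · (x̄ - mu_0) = (1.2669, 0.0956),
  (x̄ - mu_0)^T · [...] = (4)·(1.2669) + (-2)·(0.0956) = 4.8765.

Step 5 — scale by n: T² = 4 · 4.8765 = 19.506.

T² ≈ 19.506


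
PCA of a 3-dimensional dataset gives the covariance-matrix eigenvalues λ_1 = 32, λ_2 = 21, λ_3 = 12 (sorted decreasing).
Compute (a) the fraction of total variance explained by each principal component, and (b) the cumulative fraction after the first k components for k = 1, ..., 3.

Step 1 — total variance = trace(Sigma) = Σ λ_i = 32 + 21 + 12 = 65.

Step 2 — fraction explained by component i = λ_i / Σ λ:
  PC1: 32/65 = 0.4923
  PC2: 21/65 = 0.3231
  PC3: 12/65 = 0.1846

Step 3 — cumulative fraction after k components = (λ_1 + ... + λ_k) / Σ λ:
  k = 1: 32/65 = 0.4923
  k = 2: (32 + 21)/65 = 53/65 = 0.8154
  k = 3: (32 + 21 + 12)/65 = 65/65 = 1

Summary (fraction, with percent):

explained: PC1 0.4923 (49.23%), PC2 0.3231 (32.31%), PC3 0.1846 (18.46%);  cumulative: 0.4923, 0.8154, 1


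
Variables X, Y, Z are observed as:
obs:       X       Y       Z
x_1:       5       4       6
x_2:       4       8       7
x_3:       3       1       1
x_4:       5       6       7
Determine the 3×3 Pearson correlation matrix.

Step 1 — column means:
  mean(X) = (5 + 4 + 3 + 5) / 4 = 17/4 = 4.25
  mean(Y) = (4 + 8 + 1 + 6) / 4 = 19/4 = 4.75
  mean(Z) = (6 + 7 + 1 + 7) / 4 = 21/4 = 5.25

Step 2 — sample variances and covariances s[i,j] = (1/(n-1)) · Σ_k (x_{k,i} - mean_i) · (x_{k,j} - mean_j), with n-1 = 3:
  s[X,X] = ((0.75)·(0.75) + (-0.25)·(-0.25) + (-1.25)·(-1.25) + (0.75)·(0.75)) / 3 = 2.75/3 = 0.9167
  s[X,Y] = ((0.75)·(-0.75) + (-0.25)·(3.25) + (-1.25)·(-3.75) + (0.75)·(1.25)) / 3 = 4.25/3 = 1.4167
  s[X,Z] = ((0.75)·(0.75) + (-0.25)·(1.75) + (-1.25)·(-4.25) + (0.75)·(1.75)) / 3 = 6.75/3 = 2.25
  s[Y,Y] = ((-0.75)·(-0.75) + (3.25)·(3.25) + (-3.75)·(-3.75) + (1.25)·(1.25)) / 3 = 26.75/3 = 8.9167
  s[Y,Z] = ((-0.75)·(0.75) + (3.25)·(1.75) + (-3.75)·(-4.25) + (1.25)·(1.75)) / 3 = 23.25/3 = 7.75
  s[Z,Z] = ((0.75)·(0.75) + (1.75)·(1.75) + (-4.25)·(-4.25) + (1.75)·(1.75)) / 3 = 24.75/3 = 8.25
  Sample standard deviations s_i = √(s[i,i]):
  s(X) = √(0.9167) = 0.9574
  s(Y) = √(8.9167) = 2.9861
  s(Z) = √(8.25) = 2.8723

Step 3 — r_{ij} = s_{ij} / (s_i · s_j):
  r[X,X] = 1 (diagonal).
  r[X,Y] = 1.4167 / (0.9574 · 2.9861) = 1.4167 / 2.859 = 0.4955
  r[X,Z] = 2.25 / (0.9574 · 2.8723) = 2.25 / 2.75 = 0.8182
  r[Y,Y] = 1 (diagonal).
  r[Y,Z] = 7.75 / (2.9861 · 2.8723) = 7.75 / 8.5769 = 0.9036
  r[Z,Z] = 1 (diagonal).

R is symmetric with unit diagonal. Assembling:

R = [[1, 0.4955, 0.8182],
 [0.4955, 1, 0.9036],
 [0.8182, 0.9036, 1]]
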